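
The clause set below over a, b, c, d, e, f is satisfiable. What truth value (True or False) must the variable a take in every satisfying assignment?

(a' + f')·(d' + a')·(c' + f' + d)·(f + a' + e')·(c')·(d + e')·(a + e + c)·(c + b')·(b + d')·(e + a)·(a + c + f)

True

Suppose a = 0.
(c') alone gives c = 0.
(e) alone gives e = 1.
(d) alone gives d = 1.
(b') alone gives b = 0.
But (b) is also a unit clause — contradiction.
So every satisfying assignment has a = True.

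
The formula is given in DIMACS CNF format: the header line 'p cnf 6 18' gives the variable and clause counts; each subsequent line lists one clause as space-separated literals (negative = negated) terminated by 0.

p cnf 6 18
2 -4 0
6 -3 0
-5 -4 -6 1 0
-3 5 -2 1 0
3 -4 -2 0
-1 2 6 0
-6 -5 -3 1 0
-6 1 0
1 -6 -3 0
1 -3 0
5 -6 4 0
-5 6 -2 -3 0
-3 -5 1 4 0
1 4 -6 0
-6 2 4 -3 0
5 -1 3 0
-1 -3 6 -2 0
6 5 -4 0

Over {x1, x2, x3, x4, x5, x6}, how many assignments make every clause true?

10

There are 2^6 = 64 truth assignments over (x1, x2, x3, x4, x5, x6).
Split on x3. With x3 = True, the clauses containing x3 are satisfied and ¬x3 drops from the rest; 3 of the 2^5 = 32 assignments to the other variables satisfy what remains.
With x3 = False, by the same count on the reduced clause set, 7 assignments work.
(One model: x1=F, x2=F, x3=F, x4=F, x5=F, x6=F.)
Total: 3 + 7 = 10.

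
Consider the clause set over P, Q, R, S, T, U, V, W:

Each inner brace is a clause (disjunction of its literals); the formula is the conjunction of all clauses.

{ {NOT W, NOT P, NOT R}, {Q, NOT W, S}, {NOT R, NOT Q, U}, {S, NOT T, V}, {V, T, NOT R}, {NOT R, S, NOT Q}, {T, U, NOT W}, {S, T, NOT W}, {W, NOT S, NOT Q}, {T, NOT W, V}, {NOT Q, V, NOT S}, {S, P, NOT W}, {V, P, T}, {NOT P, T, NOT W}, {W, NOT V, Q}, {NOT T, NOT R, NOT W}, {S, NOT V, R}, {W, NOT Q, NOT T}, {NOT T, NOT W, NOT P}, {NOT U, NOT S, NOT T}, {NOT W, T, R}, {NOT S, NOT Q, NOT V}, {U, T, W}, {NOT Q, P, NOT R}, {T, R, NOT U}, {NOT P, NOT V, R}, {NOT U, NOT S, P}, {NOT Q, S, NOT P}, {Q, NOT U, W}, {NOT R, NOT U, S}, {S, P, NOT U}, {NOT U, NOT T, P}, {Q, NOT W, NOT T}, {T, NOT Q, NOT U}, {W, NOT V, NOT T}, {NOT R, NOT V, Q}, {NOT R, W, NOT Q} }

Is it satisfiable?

Case W = false:
Case S = true:
The clause (NOT Q) is unit, so Q = false.
The clause (NOT V) is unit, so V = false.
The clause (NOT U) is unit, so U = false.
The clause (T) is unit, so T = true.
Every clause is now satisfied; P, R are unconstrained.
A satisfying assignment: P=false, Q=false, R=false, S=true, T=true, U=false, V=false, W=false.

Satisfiable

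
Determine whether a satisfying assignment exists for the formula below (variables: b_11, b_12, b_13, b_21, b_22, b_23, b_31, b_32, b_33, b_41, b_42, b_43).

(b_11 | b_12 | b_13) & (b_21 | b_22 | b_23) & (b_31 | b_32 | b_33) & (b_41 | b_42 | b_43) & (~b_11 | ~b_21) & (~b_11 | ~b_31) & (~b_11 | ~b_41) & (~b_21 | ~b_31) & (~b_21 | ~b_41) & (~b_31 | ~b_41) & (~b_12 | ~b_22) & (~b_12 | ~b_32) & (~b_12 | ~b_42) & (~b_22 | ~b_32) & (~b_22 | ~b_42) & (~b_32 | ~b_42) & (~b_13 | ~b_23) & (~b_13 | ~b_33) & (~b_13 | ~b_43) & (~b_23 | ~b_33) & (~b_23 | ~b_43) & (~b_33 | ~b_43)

Suppose b_11 = 0.
Suppose b_12 = 1.
The clause (~b_22) is unit, so b_22 = 0.
The clause (~b_32) is unit, so b_32 = 0.
The clause (~b_42) is unit, so b_42 = 0.
Suppose b_21 = 1.
The clause (~b_31) is unit, so b_31 = 0.
The clause (b_33) is unit, so b_33 = 1.
The clause (~b_41) is unit, so b_41 = 0.
The clause (b_43) is unit, so b_43 = 1.
That conflicts with the unit clause (~b_43).
Undo b_21 and try b_21 = 0.
The clause (b_23) is unit, so b_23 = 1.
The clause (~b_13) is unit, so b_13 = 0.
The clause (~b_33) is unit, so b_33 = 0.
The clause (b_31) is unit, so b_31 = 1.
The clause (~b_41) is unit, so b_41 = 0.
The clause (b_43) is unit, so b_43 = 1.
That conflicts with the unit clause (~b_43).
Both values of b_21 lead to a conflict.
Undo b_12 and try b_12 = 0.
The clause (b_13) is unit, so b_13 = 1.
The clause (~b_23) is unit, so b_23 = 0.
The clause (~b_33) is unit, so b_33 = 0.
The clause (~b_43) is unit, so b_43 = 0.
Suppose b_21 = 1.
The clause (~b_31) is unit, so b_31 = 0.
The clause (b_32) is unit, so b_32 = 1.
The clause (~b_41) is unit, so b_41 = 0.
The clause (b_42) is unit, so b_42 = 1.
That conflicts with the unit clause (~b_42).
Undo b_21 and try b_21 = 0.
The clause (b_22) is unit, so b_22 = 1.
The clause (~b_32) is unit, so b_32 = 0.
The clause (b_31) is unit, so b_31 = 1.
The clause (~b_41) is unit, so b_41 = 0.
The clause (b_42) is unit, so b_42 = 1.
That conflicts with the unit clause (~b_42).
Both values of b_21 lead to a conflict.
Both values of b_12 lead to a conflict.
Undo b_11 and try b_11 = 1.
The clause (~b_21) is unit, so b_21 = 0.
The clause (~b_31) is unit, so b_31 = 0.
The clause (~b_41) is unit, so b_41 = 0.
Suppose b_22 = 1.
The clause (~b_12) is unit, so b_12 = 0.
The clause (~b_32) is unit, so b_32 = 0.
The clause (b_33) is unit, so b_33 = 1.
The clause (~b_42) is unit, so b_42 = 0.
The clause (b_43) is unit, so b_43 = 1.
That conflicts with the unit clause (~b_43).
Undo b_22 and try b_22 = 0.
The clause (b_23) is unit, so b_23 = 1.
The clause (~b_13) is unit, so b_13 = 0.
The clause (~b_33) is unit, so b_33 = 0.
The clause (b_32) is unit, so b_32 = 1.
The clause (~b_12) is unit, so b_12 = 0.
The clause (~b_42) is unit, so b_42 = 0.
The clause (b_43) is unit, so b_43 = 1.
That conflicts with the unit clause (~b_43).
Both values of b_22 lead to a conflict.
Both values of b_11 lead to a conflict.
No assignment satisfies every clause.

Unsatisfiable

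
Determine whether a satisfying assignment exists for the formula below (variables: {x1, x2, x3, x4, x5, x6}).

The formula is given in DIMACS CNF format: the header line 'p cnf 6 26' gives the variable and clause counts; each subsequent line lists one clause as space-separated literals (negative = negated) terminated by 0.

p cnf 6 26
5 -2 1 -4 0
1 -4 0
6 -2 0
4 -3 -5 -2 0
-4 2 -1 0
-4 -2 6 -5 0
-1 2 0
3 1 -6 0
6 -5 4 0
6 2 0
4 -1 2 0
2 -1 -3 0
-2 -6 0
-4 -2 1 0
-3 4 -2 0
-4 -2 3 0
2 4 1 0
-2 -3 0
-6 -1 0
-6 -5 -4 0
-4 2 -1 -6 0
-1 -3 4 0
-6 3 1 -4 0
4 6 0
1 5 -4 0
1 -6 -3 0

Case x1 = True:
From the singleton clause (x2), x2 = True.
From the singleton clause (x6), x6 = True.
Now (¬x6) is unsatisfied and unit — conflict.
That branch fails; take x1 = False instead.
From the singleton clause (¬x4), x4 = False.
From the singleton clause (x2), x2 = True.
From the singleton clause (x6), x6 = True.
Now (¬x6) is unsatisfied and unit — conflict.
Neither x1 = True nor x1 = False works.
No assignment satisfies every clause.

No, unsatisfiable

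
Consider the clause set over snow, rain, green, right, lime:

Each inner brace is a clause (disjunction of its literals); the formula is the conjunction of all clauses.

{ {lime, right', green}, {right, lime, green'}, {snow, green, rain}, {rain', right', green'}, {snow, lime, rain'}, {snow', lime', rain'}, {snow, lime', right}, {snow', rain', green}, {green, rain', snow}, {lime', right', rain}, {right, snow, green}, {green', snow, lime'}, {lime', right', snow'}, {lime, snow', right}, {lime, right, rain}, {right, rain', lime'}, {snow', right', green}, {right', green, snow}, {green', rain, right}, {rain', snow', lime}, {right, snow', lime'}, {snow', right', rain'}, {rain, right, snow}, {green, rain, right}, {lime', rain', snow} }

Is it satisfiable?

Suppose lime = 0.
Suppose right = 1.
Unit clause (green) forces green = 1.
Unit clause (rain') forces rain = 0.
No clause remains; snow is free.
A satisfying assignment: snow: 1; rain: 0; green: 1; right: 1; lime: 0.

Yes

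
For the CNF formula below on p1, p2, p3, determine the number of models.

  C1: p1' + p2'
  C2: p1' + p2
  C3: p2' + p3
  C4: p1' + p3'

There are 2^3 = 8 truth assignments over (p1, p2, p3).
Check each against the 4 clauses (columns in the order p1, p2, p3):
  F F F  ✓ satisfies all
  F F T  ✓ satisfies all
  F T F  ✗ fails (p2' + p3)
  F T T  ✓ satisfies all
  T F F  ✗ fails (p1' + p2)
  T F T  ✗ fails (p1' + p2)
  T T F  ✗ fails (p1' + p2')
  T T T  ✗ fails (p1' + p2')
3 of the 8 rows are models.

3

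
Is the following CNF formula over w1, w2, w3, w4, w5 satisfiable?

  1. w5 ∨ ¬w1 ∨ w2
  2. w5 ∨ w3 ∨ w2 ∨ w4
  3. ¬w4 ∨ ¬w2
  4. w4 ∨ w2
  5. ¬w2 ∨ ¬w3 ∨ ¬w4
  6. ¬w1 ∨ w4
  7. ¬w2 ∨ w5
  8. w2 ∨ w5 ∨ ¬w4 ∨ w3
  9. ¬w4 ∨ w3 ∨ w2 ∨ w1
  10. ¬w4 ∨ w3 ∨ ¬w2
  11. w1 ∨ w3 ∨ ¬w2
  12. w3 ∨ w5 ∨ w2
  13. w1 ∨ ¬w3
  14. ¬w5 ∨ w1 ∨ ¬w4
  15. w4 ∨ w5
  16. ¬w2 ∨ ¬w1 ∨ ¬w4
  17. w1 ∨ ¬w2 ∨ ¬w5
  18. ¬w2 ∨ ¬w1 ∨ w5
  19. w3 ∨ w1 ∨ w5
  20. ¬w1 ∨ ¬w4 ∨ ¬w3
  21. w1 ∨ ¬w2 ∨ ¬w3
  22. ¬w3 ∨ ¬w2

Satisfiable

Case w4 = True:
From the singleton clause (¬w2), w2 = False.
Case w5 = True:
From the singleton clause (w1), w1 = True.
From the singleton clause (¬w3), w3 = False.
All clauses are satisfied.
A satisfying assignment: w1 ↦ True, w2 ↦ False, w3 ↦ False, w4 ↦ True, w5 ↦ True.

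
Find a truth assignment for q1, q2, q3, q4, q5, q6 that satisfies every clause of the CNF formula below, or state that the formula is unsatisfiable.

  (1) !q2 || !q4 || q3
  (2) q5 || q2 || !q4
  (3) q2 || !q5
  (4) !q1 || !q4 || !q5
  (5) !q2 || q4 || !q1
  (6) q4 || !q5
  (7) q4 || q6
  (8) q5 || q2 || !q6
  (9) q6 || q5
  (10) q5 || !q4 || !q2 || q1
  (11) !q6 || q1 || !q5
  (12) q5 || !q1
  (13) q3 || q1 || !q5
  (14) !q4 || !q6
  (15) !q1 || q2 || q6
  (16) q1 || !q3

q1 ↦ false,  q2 ↦ true,  q3 ↦ false,  q4 ↦ false,  q5 ↦ false,  q6 ↦ true

Suppose q2 = true.
Suppose q4 = false.
Unit clause (!q1) forces q1 = false.
Unit clause (!q5) forces q5 = false.
Unit clause (q6) forces q6 = true.
Unit clause (!q3) forces q3 = false.
Every clause now holds.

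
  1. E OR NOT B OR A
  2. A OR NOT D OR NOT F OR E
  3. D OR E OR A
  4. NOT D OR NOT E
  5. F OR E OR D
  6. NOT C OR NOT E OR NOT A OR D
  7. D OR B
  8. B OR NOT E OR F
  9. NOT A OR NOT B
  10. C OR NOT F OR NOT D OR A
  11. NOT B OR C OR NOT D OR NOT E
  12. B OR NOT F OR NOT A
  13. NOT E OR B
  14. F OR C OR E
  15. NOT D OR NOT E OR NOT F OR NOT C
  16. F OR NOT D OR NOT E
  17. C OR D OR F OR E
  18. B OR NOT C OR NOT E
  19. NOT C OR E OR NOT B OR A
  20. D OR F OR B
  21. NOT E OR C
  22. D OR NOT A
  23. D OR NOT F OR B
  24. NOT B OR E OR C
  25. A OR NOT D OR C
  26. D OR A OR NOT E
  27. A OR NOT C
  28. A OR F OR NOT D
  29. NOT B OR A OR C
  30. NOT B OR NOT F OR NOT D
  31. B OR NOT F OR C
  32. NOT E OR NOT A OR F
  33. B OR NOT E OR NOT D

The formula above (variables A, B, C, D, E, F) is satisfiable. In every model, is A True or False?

True

Suppose A = false.
The clause (NOT C) is unit, so C = false.
The clause (NOT E) is unit, so E = false.
The clause (NOT B) is unit, so B = false.
The clause (D) is unit, so D = true.
But (NOT D) is also a unit clause — contradiction.
So every satisfying assignment has A = True.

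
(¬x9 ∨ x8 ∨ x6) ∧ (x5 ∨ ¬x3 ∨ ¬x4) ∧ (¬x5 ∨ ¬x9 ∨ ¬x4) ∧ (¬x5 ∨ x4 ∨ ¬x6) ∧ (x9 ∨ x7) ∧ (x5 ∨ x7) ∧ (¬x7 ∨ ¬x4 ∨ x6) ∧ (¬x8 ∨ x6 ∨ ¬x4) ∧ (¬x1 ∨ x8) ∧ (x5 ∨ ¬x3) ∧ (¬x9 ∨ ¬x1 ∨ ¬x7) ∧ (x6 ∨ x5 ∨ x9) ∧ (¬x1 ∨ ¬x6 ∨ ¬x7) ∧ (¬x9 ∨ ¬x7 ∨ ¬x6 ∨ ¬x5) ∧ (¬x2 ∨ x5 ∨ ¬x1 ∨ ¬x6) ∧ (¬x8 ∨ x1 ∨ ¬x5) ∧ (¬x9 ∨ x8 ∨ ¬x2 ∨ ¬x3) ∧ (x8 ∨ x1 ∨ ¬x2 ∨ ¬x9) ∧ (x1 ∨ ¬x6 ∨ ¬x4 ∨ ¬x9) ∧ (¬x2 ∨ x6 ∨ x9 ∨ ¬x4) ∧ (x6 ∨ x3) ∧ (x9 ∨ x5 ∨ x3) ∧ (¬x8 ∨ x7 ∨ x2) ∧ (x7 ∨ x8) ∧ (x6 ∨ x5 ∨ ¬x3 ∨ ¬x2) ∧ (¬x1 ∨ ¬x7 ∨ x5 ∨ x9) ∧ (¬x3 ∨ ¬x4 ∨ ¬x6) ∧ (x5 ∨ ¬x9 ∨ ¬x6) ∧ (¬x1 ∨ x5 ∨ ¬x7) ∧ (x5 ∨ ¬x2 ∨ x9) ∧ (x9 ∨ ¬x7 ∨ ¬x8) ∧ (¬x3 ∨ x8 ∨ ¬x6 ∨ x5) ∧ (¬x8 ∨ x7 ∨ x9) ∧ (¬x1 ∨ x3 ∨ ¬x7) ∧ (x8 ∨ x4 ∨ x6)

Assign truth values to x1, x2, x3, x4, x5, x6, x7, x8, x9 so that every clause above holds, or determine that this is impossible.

x1: False; x2: True; x3: False; x4: True; x5: True; x6: True; x7: True; x8: False; x9: False

Suppose x9 = False.
Unit clause (x7) forces x7 = True.
Unit clause (¬x8) forces x8 = False.
Unit clause (¬x1) forces x1 = False.
Suppose x4 = True.
Unit clause (x6) forces x6 = True.
Unit clause (¬x3) forces x3 = False.
Unit clause (x5) forces x5 = True.
No clause remains; x2 is free.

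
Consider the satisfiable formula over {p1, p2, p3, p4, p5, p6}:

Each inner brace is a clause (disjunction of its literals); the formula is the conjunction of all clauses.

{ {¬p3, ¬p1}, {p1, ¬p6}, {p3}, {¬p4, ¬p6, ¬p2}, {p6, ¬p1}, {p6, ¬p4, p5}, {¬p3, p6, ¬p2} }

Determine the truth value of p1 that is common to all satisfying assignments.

False

Suppose p1 = True.
The clause (¬p3) is unit, so p3 = False.
That conflicts with the unit clause (p3).
So every satisfying assignment has p1 = False.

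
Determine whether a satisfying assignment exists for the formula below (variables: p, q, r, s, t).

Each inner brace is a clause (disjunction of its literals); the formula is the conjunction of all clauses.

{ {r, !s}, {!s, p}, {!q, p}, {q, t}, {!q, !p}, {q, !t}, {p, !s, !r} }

Branch on r: set r = true.
Branch on s: set s = false.
Branch on q: set q = false.
The clause (t) is unit, so t = true.
That conflicts with the unit clause (!t).
That branch fails; take q = true instead.
The clause (p) is unit, so p = true.
That conflicts with the unit clause (!p).
Either choice for q ends in contradiction.
That branch fails; take s = true instead.
The clause (p) is unit, so p = true.
The clause (!q) is unit, so q = false.
The clause (t) is unit, so t = true.
That conflicts with the unit clause (!t).
Either choice for s ends in contradiction.
That branch fails; take r = false instead.
The clause (!s) is unit, so s = false.
Branch on q: set q = false.
The clause (t) is unit, so t = true.
That conflicts with the unit clause (!t).
That branch fails; take q = true instead.
The clause (p) is unit, so p = true.
That conflicts with the unit clause (!p).
Either choice for q ends in contradiction.
Either choice for r ends in contradiction.
No assignment satisfies every clause.

No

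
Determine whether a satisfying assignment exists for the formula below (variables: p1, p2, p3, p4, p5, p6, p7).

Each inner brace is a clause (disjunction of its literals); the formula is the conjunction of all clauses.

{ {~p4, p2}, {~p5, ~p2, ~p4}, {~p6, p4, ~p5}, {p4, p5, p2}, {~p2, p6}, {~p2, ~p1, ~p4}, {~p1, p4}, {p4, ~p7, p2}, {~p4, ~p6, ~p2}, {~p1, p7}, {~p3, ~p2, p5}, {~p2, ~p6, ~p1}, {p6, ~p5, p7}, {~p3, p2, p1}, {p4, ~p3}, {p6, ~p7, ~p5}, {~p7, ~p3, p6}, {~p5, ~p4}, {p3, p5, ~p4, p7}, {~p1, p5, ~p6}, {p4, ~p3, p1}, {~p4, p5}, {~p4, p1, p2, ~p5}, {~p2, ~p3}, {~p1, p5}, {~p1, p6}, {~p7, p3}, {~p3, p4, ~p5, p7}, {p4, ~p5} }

Yes, satisfiable

Branch on p4: set p4 = 0.
The clause (~p1) is unit, so p1 = 0.
The clause (~p3) is unit, so p3 = 0.
The clause (~p7) is unit, so p7 = 0.
The clause (~p5) is unit, so p5 = 0.
The clause (p2) is unit, so p2 = 1.
The clause (p6) is unit, so p6 = 1.
This assignment satisfies each clause.
A satisfying assignment: p1: 0; p2: 1; p3: 0; p4: 0; p5: 0; p6: 1; p7: 0.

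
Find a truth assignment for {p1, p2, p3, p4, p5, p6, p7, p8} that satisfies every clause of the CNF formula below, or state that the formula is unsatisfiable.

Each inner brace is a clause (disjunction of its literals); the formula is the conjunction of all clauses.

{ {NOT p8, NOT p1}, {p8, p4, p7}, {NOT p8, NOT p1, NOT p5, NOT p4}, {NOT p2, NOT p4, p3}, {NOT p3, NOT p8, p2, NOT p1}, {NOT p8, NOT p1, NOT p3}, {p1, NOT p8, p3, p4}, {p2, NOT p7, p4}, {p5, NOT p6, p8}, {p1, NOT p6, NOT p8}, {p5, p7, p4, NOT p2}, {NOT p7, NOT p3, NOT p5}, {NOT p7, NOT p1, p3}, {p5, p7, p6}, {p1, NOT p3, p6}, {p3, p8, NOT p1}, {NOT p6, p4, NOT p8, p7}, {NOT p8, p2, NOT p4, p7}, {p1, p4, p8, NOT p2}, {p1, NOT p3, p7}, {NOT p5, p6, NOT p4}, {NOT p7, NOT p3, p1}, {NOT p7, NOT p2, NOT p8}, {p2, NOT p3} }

p1=false,  p2=false,  p3=false,  p4=true,  p5=true,  p6=true,  p7=true,  p8=false

Case p8 = false:
Case p4 = true:
Case p2 = false:
From the singleton clause (NOT p3), p3 = false.
From the singleton clause (NOT p1), p1 = false.
Case p5 = true:
From the singleton clause (p6), p6 = true.
Every clause is now satisfied; p7 is unconstrained.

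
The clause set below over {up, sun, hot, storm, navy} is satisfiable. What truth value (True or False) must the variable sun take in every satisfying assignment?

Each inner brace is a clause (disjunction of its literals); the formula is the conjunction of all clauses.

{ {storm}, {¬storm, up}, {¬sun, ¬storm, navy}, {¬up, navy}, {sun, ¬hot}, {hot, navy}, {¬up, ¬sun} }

Suppose sun = True.
The clause (storm) is unit, so storm = True.
The clause (up) is unit, so up = True.
Now (¬up) is unsatisfied and unit — conflict.
So every satisfying assignment has sun = False.

False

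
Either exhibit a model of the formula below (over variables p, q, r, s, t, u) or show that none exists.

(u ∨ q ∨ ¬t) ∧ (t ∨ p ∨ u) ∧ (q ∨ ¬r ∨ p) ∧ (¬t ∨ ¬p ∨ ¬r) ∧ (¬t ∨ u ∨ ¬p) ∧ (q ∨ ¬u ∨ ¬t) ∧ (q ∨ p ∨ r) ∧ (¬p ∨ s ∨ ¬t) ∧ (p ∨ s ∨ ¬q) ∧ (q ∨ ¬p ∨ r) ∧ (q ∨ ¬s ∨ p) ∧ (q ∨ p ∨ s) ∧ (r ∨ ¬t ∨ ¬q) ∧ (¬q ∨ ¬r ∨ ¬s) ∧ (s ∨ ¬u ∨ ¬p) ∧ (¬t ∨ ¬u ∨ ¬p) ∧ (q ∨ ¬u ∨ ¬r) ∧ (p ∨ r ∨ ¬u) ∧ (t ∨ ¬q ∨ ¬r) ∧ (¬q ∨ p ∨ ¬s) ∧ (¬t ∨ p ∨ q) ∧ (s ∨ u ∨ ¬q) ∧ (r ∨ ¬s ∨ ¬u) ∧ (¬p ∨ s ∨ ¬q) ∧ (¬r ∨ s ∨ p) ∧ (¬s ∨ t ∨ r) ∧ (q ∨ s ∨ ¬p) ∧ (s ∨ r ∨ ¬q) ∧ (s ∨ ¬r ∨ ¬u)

p ↦ True, q ↦ False, r ↦ True, s ↦ True, t ↦ False, u ↦ False

Try u = False.
Try q = False.
Unit clause (¬t) forces t = False.
Unit clause (p) forces p = True.
Unit clause (r) forces r = True.
Unit clause (s) forces s = True.
All clauses are satisfied.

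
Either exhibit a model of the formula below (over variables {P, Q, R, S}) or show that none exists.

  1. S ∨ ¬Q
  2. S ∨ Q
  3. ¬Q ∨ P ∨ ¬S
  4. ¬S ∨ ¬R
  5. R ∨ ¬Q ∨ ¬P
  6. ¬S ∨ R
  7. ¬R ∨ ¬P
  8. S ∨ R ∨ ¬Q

UNSATISFIABLE

Suppose S = True.
The clause (¬R) is unit, so R = False.
But (R) is also a unit clause — contradiction.
That branch fails; take S = False instead.
The clause (¬Q) is unit, so Q = False.
But (Q) is also a unit clause — contradiction.
Neither S = True nor S = False works.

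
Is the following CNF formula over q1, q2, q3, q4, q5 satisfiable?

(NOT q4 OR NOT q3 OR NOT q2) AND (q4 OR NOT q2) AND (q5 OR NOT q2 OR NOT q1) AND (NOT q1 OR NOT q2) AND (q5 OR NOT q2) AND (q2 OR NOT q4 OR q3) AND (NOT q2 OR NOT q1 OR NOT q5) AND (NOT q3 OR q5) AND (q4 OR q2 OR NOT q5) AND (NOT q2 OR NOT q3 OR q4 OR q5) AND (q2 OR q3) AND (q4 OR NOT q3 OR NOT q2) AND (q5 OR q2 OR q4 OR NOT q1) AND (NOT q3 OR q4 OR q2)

Satisfiable

Branch on q4: set q4 = true.
Branch on q3: set q3 = true.
From the singleton clause (NOT q2), q2 = false.
From the singleton clause (q5), q5 = true.
All clauses hold; q1 can take either value.
A satisfying assignment: q1: false, q2: false, q3: true, q4: true, q5: true.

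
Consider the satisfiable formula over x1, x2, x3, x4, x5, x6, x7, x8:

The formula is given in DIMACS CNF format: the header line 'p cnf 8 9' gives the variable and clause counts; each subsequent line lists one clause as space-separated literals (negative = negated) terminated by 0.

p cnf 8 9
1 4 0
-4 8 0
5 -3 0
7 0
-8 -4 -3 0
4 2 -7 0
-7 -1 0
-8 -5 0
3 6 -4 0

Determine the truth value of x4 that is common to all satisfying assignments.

Suppose x4 = False.
The clause (x1) is unit, so x1 = True.
The clause (x7) is unit, so x7 = True.
That conflicts with the unit clause (¬x7).
So every satisfying assignment has x4 = True.

True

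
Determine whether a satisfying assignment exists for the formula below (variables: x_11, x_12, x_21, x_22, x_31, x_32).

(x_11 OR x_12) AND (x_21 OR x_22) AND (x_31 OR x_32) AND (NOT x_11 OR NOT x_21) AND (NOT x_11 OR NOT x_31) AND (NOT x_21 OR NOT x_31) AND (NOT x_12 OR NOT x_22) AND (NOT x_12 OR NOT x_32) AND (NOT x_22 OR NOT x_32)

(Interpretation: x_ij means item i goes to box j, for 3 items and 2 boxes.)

Try x_11 = true.
Unit clause (NOT x_21) forces x_21 = false.
Unit clause (x_22) forces x_22 = true.
Unit clause (NOT x_31) forces x_31 = false.
Unit clause (x_32) forces x_32 = true.
That conflicts with the unit clause (NOT x_32).
Undo x_11 and try x_11 = false.
Unit clause (x_12) forces x_12 = true.
Unit clause (NOT x_22) forces x_22 = false.
Unit clause (x_21) forces x_21 = true.
Unit clause (NOT x_31) forces x_31 = false.
Unit clause (x_32) forces x_32 = true.
That conflicts with the unit clause (NOT x_32).
Both values of x_11 lead to a conflict.
No assignment satisfies every clause.

Unsatisfiable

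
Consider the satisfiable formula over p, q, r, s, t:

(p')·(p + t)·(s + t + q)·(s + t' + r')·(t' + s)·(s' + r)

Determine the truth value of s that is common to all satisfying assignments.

Suppose s = 0.
Unit clause (p') forces p = 0.
Unit clause (t) forces t = 1.
That conflicts with the unit clause (t').
So every satisfying assignment has s = True.

True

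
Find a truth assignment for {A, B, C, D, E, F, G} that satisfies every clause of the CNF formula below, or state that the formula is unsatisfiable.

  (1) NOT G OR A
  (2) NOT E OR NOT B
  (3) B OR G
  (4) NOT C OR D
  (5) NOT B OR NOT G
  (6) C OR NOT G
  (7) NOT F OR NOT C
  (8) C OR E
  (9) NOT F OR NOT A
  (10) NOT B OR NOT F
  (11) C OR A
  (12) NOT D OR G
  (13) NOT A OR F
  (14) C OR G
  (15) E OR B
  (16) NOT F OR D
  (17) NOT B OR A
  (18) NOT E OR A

UNSATISFIABLE

Suppose G = false.
From the singleton clause (B), B = true.
From the singleton clause (NOT E), E = false.
From the singleton clause (C), C = true.
From the singleton clause (D), D = true.
Now (NOT D) is unsatisfied and unit — conflict.
That branch fails; take G = true instead.
From the singleton clause (A), A = true.
From the singleton clause (NOT B), B = false.
From the singleton clause (C), C = true.
From the singleton clause (D), D = true.
From the singleton clause (NOT F), F = false.
Now (F) is unsatisfied and unit — conflict.
Both values of G lead to a conflict.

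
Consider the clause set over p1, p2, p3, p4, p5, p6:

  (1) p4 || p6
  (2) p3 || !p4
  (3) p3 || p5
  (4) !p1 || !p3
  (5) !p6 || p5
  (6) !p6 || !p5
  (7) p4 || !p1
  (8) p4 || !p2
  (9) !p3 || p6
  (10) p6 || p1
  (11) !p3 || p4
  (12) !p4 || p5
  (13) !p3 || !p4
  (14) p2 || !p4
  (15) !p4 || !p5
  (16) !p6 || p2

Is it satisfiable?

Case p4 = true:
From the singleton clause (p3), p3 = true.
That conflicts with the unit clause (!p3).
Undo p4 and try p4 = false.
From the singleton clause (p6), p6 = true.
From the singleton clause (p5), p5 = true.
That conflicts with the unit clause (!p5).
Neither p4 = true nor p4 = false works.
No assignment satisfies every clause.

Unsatisfiable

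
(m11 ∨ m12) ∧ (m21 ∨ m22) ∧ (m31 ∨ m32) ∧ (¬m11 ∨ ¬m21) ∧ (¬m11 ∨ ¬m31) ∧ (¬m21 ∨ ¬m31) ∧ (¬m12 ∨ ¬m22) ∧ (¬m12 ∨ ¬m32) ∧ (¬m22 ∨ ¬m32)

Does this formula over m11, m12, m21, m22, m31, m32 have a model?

No, unsatisfiable

Case m11 = True:
(¬m21) alone gives m21 = False.
(m22) alone gives m22 = True.
(¬m31) alone gives m31 = False.
(m32) alone gives m32 = True.
Now (¬m32) is unsatisfied and unit — conflict.
Backtrack on m11: now try m11 = False.
(m12) alone gives m12 = True.
(¬m22) alone gives m22 = False.
(m21) alone gives m21 = True.
(¬m31) alone gives m31 = False.
(m32) alone gives m32 = True.
Now (¬m32) is unsatisfied and unit — conflict.
Neither m11 = True nor m11 = False works.
No assignment satisfies every clause.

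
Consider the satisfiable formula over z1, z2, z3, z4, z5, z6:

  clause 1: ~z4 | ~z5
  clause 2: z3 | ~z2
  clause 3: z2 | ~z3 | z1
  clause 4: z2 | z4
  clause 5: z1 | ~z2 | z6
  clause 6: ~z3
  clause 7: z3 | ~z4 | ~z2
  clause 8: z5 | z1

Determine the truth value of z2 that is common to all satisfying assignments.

Suppose z2 = 1.
The clause (z3) is unit, so z3 = 1.
That conflicts with the unit clause (~z3).
So every satisfying assignment has z2 = False.

False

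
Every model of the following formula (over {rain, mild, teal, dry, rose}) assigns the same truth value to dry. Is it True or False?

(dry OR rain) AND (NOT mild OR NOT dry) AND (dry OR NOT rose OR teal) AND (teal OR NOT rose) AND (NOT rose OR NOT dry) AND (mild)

False

Suppose dry = true.
Unit clause (NOT mild) forces mild = false.
But (mild) is also a unit clause — contradiction.
So every satisfying assignment has dry = False.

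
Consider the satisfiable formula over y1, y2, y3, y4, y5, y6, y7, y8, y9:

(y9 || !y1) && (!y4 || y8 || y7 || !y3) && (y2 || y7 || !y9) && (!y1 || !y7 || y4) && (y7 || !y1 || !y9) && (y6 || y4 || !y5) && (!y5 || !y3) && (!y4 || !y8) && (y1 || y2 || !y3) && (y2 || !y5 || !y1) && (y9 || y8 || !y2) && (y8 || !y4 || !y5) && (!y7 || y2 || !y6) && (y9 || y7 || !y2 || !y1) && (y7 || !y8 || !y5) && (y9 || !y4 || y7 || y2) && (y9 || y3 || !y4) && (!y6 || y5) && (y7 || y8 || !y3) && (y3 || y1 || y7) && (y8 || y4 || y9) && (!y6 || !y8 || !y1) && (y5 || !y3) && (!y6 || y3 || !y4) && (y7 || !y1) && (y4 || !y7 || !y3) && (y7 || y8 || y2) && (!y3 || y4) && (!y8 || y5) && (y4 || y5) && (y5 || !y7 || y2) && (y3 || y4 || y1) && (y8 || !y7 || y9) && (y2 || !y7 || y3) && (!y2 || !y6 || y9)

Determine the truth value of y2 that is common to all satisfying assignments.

True

Suppose y2 = false.
Branch on y9: set y9 = true.
The clause (y7) is unit, so y7 = true.
The clause (!y6) is unit, so y6 = false.
The clause (y5) is unit, so y5 = true.
The clause (y4) is unit, so y4 = true.
The clause (!y3) is unit, so y3 = false.
But (y3) is also a unit clause — contradiction.
So y9 must be the other value — set y9 = false.
The clause (!y1) is unit, so y1 = false.
The clause (!y3) is unit, so y3 = false.
The clause (!y4) is unit, so y4 = false.
But (y4) is also a unit clause — contradiction.
Both values of y9 lead to a conflict.
So every satisfying assignment has y2 = True.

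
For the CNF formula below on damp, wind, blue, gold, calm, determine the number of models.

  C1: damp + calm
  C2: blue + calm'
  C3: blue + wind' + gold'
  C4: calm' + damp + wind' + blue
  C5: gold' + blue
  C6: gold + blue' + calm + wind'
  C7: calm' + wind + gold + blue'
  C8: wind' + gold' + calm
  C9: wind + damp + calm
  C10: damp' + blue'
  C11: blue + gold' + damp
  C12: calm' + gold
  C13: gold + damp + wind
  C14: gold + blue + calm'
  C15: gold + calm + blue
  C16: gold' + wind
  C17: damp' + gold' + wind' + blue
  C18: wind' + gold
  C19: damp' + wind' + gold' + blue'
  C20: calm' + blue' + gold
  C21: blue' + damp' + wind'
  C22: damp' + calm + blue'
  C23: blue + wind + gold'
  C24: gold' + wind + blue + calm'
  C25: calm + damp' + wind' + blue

There are 2^5 = 32 truth assignments over (damp, wind, blue, gold, calm).
Split on damp. With damp = 1, the clauses containing damp are satisfied and damp' drops from the rest; 0 of the 2^4 = 16 assignments to the other variables satisfy what remains.
With damp = 0, by the same count on the reduced clause set, 1 assignment works.
Total: 0 + 1 = 1.

1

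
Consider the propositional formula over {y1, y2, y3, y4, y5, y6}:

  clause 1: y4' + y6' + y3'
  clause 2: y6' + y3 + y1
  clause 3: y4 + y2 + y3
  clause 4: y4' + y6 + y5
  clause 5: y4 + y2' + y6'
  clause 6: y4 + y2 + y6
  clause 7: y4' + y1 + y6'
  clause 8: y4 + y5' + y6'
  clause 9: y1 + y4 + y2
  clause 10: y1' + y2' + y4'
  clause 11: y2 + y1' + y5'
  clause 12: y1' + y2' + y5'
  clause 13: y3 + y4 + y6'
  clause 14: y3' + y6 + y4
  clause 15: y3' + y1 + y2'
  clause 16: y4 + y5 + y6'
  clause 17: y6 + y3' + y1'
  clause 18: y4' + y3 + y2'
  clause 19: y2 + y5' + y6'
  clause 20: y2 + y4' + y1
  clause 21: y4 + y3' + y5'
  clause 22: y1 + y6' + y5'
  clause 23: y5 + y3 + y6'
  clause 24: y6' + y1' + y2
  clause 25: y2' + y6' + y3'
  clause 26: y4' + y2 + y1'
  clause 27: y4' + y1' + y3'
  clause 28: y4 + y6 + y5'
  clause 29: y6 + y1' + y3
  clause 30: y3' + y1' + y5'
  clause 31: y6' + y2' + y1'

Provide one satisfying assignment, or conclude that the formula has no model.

Try y4 = 0.
Try y2 = 1.
(y6') alone gives y6 = 0.
(y3') alone gives y3 = 0.
(y5') alone gives y5 = 0.
(y1') alone gives y1 = 0.
This assignment satisfies each clause.

y1 ↦ 0,  y2 ↦ 1,  y3 ↦ 0,  y4 ↦ 0,  y5 ↦ 0,  y6 ↦ 0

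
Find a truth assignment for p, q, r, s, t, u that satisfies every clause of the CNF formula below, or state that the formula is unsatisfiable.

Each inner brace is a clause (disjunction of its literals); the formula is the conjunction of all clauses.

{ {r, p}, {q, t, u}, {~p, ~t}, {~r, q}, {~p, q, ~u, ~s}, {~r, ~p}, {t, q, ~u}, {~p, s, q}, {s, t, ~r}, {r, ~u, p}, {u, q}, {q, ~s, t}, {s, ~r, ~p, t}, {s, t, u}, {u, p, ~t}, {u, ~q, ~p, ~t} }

p: 1,  q: 1,  r: 0,  s: 1,  t: 0,  u: 0

Try r = 0.
Unit clause (p) forces p = 1.
Unit clause (~t) forces t = 0.
Try q = 1.
Try s = 1.
All clauses hold; u can take either value.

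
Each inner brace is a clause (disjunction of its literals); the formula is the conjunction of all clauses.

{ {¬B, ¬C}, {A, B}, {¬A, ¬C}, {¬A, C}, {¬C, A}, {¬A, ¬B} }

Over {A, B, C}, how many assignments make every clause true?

1

There are 2^3 = 8 truth assignments over (A, B, C).
Split on A. With A = True, the clauses containing A are satisfied and ¬A drops from the rest; 0 of the 2^2 = 4 assignments to the other variables satisfy what remains.
With A = False, by the same count on the reduced clause set, 1 assignment works.
(One model: A=F, B=T, C=F.)
Total: 0 + 1 = 1.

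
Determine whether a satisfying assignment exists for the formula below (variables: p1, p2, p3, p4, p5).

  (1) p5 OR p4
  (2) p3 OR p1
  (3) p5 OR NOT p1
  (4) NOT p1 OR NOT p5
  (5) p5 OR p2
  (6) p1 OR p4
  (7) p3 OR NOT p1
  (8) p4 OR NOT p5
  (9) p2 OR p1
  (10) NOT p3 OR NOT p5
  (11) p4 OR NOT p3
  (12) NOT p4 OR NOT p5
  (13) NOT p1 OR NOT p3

Try p5 = false.
The clause (p4) is unit, so p4 = true.
The clause (NOT p1) is unit, so p1 = false.
The clause (p3) is unit, so p3 = true.
The clause (p2) is unit, so p2 = true.
This assignment satisfies each clause.
A satisfying assignment: p1 ↦ false; p2 ↦ true; p3 ↦ true; p4 ↦ true; p5 ↦ false.

Yes, satisfiable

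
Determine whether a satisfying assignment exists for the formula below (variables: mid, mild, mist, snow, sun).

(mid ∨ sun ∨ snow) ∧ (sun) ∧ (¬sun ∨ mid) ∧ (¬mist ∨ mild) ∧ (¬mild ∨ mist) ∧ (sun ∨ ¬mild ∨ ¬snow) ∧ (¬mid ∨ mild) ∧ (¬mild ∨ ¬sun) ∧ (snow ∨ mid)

No, unsatisfiable

Unit clause (sun) forces sun = True.
Unit clause (mid) forces mid = True.
Unit clause (mild) forces mild = True.
Now (¬mild) is unsatisfied and unit — conflict.
No assignment satisfies every clause.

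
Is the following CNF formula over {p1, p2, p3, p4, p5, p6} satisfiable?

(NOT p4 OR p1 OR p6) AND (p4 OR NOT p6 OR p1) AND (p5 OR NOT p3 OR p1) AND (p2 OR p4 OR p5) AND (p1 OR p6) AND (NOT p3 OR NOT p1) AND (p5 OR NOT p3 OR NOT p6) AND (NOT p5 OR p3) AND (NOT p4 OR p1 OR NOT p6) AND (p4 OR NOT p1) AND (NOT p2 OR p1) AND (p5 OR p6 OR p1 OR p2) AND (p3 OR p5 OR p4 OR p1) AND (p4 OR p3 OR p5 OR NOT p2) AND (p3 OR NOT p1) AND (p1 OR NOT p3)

Case p1 = true:
From the singleton clause (NOT p3), p3 = false.
That conflicts with the unit clause (p3).
That branch fails; take p1 = false instead.
From the singleton clause (p6), p6 = true.
From the singleton clause (p4), p4 = true.
That conflicts with the unit clause (NOT p4).
Neither p1 = true nor p1 = false works.
No assignment satisfies every clause.

No, unsatisfiable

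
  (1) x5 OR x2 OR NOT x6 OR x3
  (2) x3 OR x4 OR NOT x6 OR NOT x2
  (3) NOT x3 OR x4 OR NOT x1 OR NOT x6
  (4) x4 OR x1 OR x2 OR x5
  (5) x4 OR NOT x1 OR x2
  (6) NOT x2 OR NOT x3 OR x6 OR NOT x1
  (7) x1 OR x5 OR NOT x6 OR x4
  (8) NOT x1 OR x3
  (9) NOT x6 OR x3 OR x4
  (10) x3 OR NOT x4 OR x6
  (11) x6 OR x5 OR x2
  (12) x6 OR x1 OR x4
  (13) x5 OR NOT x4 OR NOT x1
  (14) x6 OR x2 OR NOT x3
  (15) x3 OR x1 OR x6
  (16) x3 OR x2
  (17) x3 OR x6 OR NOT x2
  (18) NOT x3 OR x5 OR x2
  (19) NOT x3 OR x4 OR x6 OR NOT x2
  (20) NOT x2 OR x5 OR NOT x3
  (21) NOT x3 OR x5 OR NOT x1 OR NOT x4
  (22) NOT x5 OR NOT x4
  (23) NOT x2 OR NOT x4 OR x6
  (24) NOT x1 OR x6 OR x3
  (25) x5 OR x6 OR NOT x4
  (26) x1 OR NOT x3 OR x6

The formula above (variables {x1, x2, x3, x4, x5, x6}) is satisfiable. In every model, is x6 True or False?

True

Suppose x6 = false.
Try x1 = false.
Unit clause (x4) forces x4 = true.
Unit clause (x3) forces x3 = true.
That conflicts with the unit clause (NOT x3).
So x1 must be the other value — set x1 = true.
Unit clause (x3) forces x3 = true.
Unit clause (NOT x2) forces x2 = false.
That conflicts with the unit clause (x2).
Either choice for x1 ends in contradiction.
So every satisfying assignment has x6 = True.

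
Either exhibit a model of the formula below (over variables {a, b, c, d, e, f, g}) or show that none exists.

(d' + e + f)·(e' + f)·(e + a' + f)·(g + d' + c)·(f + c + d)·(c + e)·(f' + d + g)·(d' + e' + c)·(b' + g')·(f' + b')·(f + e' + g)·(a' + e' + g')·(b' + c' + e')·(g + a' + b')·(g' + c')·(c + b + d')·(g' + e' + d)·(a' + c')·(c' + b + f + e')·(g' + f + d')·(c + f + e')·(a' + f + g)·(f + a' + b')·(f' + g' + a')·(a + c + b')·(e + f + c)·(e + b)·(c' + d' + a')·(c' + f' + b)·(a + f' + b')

Branch on e: set e = 0.
(c) alone gives c = 1.
(g') alone gives g = 0.
(a') alone gives a = 0.
(b) alone gives b = 1.
(f') alone gives f = 0.
(d') alone gives d = 0.
All clauses are satisfied.

a ↦ 0, b ↦ 1, c ↦ 1, d ↦ 0, e ↦ 0, f ↦ 0, g ↦ 0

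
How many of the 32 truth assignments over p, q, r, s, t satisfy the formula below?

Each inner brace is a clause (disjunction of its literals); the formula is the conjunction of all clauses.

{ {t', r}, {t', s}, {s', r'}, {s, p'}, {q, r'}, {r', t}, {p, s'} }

There are 2^5 = 32 truth assignments over (p, q, r, s, t).
Split on t. With t = 1, the clauses containing t are satisfied and t' drops from the rest; 0 of the 2^4 = 16 assignments to the other variables satisfy what remains.
With t = 0, by the same count on the reduced clause set, 4 assignments work.
Total: 0 + 4 = 4.

4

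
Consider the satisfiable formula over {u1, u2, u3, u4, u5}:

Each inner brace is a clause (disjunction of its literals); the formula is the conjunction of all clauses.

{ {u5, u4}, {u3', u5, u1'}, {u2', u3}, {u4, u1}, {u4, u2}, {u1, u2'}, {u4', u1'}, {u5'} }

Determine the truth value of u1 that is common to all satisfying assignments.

False

Suppose u1 = 1.
From the singleton clause (u4'), u4 = 0.
From the singleton clause (u5), u5 = 1.
That conflicts with the unit clause (u5').
So every satisfying assignment has u1 = False.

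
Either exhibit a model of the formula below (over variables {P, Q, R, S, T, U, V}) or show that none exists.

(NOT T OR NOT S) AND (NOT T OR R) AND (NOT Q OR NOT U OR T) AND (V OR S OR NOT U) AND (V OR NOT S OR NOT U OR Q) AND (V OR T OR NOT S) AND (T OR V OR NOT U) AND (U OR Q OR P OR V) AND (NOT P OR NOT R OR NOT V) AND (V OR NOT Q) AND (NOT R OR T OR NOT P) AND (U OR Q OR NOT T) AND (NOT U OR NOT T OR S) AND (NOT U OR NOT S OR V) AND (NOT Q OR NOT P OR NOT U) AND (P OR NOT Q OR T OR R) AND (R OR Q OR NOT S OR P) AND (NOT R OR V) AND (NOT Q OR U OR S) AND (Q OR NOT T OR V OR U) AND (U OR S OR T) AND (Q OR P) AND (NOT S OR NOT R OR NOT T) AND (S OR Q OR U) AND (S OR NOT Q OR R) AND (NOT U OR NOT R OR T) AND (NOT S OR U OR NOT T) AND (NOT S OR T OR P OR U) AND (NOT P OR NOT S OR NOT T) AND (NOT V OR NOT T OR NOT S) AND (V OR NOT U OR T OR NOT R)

P=true, Q=true, R=false, S=true, T=false, U=false, V=true

Suppose T = false.
Suppose Q = true.
Unit clause (NOT U) forces U = false.
Unit clause (V) forces V = true.
Unit clause (S) forces S = true.
Unit clause (P) forces P = true.
Unit clause (NOT R) forces R = false.
This assignment satisfies each clause.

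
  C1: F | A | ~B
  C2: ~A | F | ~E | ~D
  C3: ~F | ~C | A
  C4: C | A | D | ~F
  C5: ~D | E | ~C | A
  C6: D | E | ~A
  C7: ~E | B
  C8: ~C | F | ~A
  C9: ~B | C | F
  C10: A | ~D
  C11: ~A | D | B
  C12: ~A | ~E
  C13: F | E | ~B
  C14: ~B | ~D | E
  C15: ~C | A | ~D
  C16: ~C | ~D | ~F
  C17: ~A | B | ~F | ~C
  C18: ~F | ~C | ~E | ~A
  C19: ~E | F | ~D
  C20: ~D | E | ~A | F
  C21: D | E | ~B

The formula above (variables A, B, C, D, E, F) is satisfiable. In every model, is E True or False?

False

Suppose E = 1.
From the singleton clause (B), B = 1.
From the singleton clause (~A), A = 0.
From the singleton clause (F), F = 1.
From the singleton clause (~C), C = 0.
From the singleton clause (D), D = 1.
Now (~D) is unsatisfied and unit — conflict.
So every satisfying assignment has E = False.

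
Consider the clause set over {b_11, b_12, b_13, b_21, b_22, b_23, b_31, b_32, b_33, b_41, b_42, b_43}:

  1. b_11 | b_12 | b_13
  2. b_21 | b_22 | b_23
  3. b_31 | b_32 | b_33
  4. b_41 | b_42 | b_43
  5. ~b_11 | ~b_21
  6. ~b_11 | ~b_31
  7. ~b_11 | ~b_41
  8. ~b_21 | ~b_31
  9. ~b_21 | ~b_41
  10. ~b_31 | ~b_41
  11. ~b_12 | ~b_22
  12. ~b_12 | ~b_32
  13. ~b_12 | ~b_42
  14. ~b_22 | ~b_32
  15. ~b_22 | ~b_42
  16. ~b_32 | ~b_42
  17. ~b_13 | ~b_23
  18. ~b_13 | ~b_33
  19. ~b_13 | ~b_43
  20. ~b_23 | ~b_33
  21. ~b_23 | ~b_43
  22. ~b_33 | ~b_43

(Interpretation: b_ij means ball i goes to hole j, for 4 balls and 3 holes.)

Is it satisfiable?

No, unsatisfiable

Case b_11 = 0:
Case b_12 = 1:
Unit clause (~b_22) forces b_22 = 0.
Unit clause (~b_32) forces b_32 = 0.
Unit clause (~b_42) forces b_42 = 0.
Case b_21 = 1:
Unit clause (~b_31) forces b_31 = 0.
Unit clause (b_33) forces b_33 = 1.
Unit clause (~b_41) forces b_41 = 0.
Unit clause (b_43) forces b_43 = 1.
Now (~b_43) is unsatisfied and unit — conflict.
Backtrack on b_21: now try b_21 = 0.
Unit clause (b_23) forces b_23 = 1.
Unit clause (~b_13) forces b_13 = 0.
Unit clause (~b_33) forces b_33 = 0.
Unit clause (b_31) forces b_31 = 1.
Unit clause (~b_41) forces b_41 = 0.
Unit clause (b_43) forces b_43 = 1.
Now (~b_43) is unsatisfied and unit — conflict.
Neither b_21 = 1 nor b_21 = 0 works.
Backtrack on b_12: now try b_12 = 0.
Unit clause (b_13) forces b_13 = 1.
Unit clause (~b_23) forces b_23 = 0.
Unit clause (~b_33) forces b_33 = 0.
Unit clause (~b_43) forces b_43 = 0.
Case b_21 = 1:
Unit clause (~b_31) forces b_31 = 0.
Unit clause (b_32) forces b_32 = 1.
Unit clause (~b_41) forces b_41 = 0.
Unit clause (b_42) forces b_42 = 1.
Now (~b_42) is unsatisfied and unit — conflict.
Backtrack on b_21: now try b_21 = 0.
Unit clause (b_22) forces b_22 = 1.
Unit clause (~b_32) forces b_32 = 0.
Unit clause (b_31) forces b_31 = 1.
Unit clause (~b_41) forces b_41 = 0.
Unit clause (b_42) forces b_42 = 1.
Now (~b_42) is unsatisfied and unit — conflict.
Neither b_21 = 1 nor b_21 = 0 works.
Neither b_12 = 1 nor b_12 = 0 works.
Backtrack on b_11: now try b_11 = 1.
Unit clause (~b_21) forces b_21 = 0.
Unit clause (~b_31) forces b_31 = 0.
Unit clause (~b_41) forces b_41 = 0.
Case b_22 = 1:
Unit clause (~b_12) forces b_12 = 0.
Unit clause (~b_32) forces b_32 = 0.
Unit clause (b_33) forces b_33 = 1.
Unit clause (~b_42) forces b_42 = 0.
Unit clause (b_43) forces b_43 = 1.
Now (~b_43) is unsatisfied and unit — conflict.
Backtrack on b_22: now try b_22 = 0.
Unit clause (b_23) forces b_23 = 1.
Unit clause (~b_13) forces b_13 = 0.
Unit clause (~b_33) forces b_33 = 0.
Unit clause (b_32) forces b_32 = 1.
Unit clause (~b_12) forces b_12 = 0.
Unit clause (~b_42) forces b_42 = 0.
Unit clause (b_43) forces b_43 = 1.
Now (~b_43) is unsatisfied and unit — conflict.
Neither b_22 = 1 nor b_22 = 0 works.
Neither b_11 = 1 nor b_11 = 0 works.
No assignment satisfies every clause.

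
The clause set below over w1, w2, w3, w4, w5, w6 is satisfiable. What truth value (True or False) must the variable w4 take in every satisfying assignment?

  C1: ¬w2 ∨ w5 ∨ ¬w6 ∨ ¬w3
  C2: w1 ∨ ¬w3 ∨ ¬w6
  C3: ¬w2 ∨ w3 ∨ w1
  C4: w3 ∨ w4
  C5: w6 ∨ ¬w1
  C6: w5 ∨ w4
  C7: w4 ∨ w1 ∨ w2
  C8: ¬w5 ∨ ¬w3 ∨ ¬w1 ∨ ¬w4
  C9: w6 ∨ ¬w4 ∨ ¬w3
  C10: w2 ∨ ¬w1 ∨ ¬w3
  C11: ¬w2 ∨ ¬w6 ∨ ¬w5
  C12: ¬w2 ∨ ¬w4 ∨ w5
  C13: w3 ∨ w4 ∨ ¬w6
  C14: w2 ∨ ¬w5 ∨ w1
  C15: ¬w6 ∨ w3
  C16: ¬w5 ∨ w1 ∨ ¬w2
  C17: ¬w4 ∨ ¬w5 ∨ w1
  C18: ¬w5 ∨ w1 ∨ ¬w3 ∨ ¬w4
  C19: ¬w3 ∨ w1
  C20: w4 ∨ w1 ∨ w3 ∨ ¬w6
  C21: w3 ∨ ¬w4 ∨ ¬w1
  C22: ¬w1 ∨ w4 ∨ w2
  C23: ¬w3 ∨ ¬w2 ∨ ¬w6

Suppose w4 = False.
Unit clause (w3) forces w3 = True.
Unit clause (w5) forces w5 = True.
Unit clause (w1) forces w1 = True.
Unit clause (w6) forces w6 = True.
Unit clause (w2) forces w2 = True.
But (¬w2) is also a unit clause — contradiction.
So every satisfying assignment has w4 = True.

True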